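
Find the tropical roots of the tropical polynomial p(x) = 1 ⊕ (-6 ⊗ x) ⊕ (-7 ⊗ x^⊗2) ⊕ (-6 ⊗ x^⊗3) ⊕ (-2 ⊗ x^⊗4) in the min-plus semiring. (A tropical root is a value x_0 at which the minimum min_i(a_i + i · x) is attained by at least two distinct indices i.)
Roots: {-4, -1, 1, 7}

Each tropical root is a break point of the lower envelope of the lines y = a_i + i · x (there are 5 lines, with slopes 0, 1, ..., 4). Only the lines that attain the minimum somewhere contribute to roots; other lines are dominated. Here the surviving (envelope) indices are i = 4, i = 3, i = 2, i = 1, i = 0.
Intersections between consecutive envelope lines give the roots: for adjacent envelope indices i < j the intersection is x = (a_i − a_j) / (j − i). Reading off the sorted break points: {-4, -1, 1, 7}.
Verification: at each break x_0, at least two indices attain the minimum of min_i(a_i + i · x_0).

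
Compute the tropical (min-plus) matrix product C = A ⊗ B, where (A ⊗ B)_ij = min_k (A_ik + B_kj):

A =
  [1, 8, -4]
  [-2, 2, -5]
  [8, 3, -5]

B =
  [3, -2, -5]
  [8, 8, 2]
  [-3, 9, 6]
A ⊗ B =
  [-7, -1, -4]
  [-8, -4, -7]
  [-8, 4, 1]

Apply the min-plus product entry-by-entry:
  C[0][0] = min over k of (A[0][0] + B[0][0] = 1 + 3 = 4, A[0][1] + B[1][0] = 8 + 8 = 16, A[0][2] + B[2][0] = -4 + -3 = -7) = -7 (attained at k = 2)
  C[0][1] = min over k of (A[0][0] + B[0][1] = 1 + -2 = -1, A[0][1] + B[1][1] = 8 + 8 = 16, A[0][2] + B[2][1] = -4 + 9 = 5) = -1 (attained at k = 0)
  C[0][2] = min over k of (A[0][0] + B[0][2] = 1 + -5 = -4, A[0][1] + B[1][2] = 8 + 2 = 10, A[0][2] + B[2][2] = -4 + 6 = 2) = -4 (attained at k = 0)
  C[1][0] = min over k of (A[1][0] + B[0][0] = -2 + 3 = 1, A[1][1] + B[1][0] = 2 + 8 = 10, A[1][2] + B[2][0] = -5 + -3 = -8) = -8 (attained at k = 2)
  C[1][1] = min over k of (A[1][0] + B[0][1] = -2 + -2 = -4, A[1][1] + B[1][1] = 2 + 8 = 10, A[1][2] + B[2][1] = -5 + 9 = 4) = -4 (attained at k = 0)
  C[1][2] = min over k of (A[1][0] + B[0][2] = -2 + -5 = -7, A[1][1] + B[1][2] = 2 + 2 = 4, A[1][2] + B[2][2] = -5 + 6 = 1) = -7 (attained at k = 0)
  C[2][0] = min over k of (A[2][0] + B[0][0] = 8 + 3 = 11, A[2][1] + B[1][0] = 3 + 8 = 11, A[2][2] + B[2][0] = -5 + -3 = -8) = -8 (attained at k = 2)
  C[2][1] = min over k of (A[2][0] + B[0][1] = 8 + -2 = 6, A[2][1] + B[1][1] = 3 + 8 = 11, A[2][2] + B[2][1] = -5 + 9 = 4) = 4 (attained at k = 2)
  C[2][2] = min over k of (A[2][0] + B[0][2] = 8 + -5 = 3, A[2][1] + B[1][2] = 3 + 2 = 5, A[2][2] + B[2][2] = -5 + 6 = 1) = 1 (attained at k = 2)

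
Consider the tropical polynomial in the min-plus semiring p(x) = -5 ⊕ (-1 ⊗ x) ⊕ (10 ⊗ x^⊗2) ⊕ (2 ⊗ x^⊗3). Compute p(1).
p(1) = -5

A tropical monomial a ⊗ x^⊗i evaluates to a + i · x. Evaluating each term at x = 1:
  Term 0 contributes -5 + 0 · 1 = -5
  Term 1 contributes -1 + 1 · 1 = 0
  Term 2 contributes 10 + 2 · 1 = 12
  Term 3 contributes 2 + 3 · 1 = 5
p(1) = ⊕ of these = min[-5, 0, 12, 5] = -5.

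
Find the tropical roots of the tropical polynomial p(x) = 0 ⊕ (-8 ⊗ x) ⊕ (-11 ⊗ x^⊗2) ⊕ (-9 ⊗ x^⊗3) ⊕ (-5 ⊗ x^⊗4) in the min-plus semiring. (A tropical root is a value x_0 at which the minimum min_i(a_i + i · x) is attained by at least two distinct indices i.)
Roots: {-4, -2, 3, 8}

Each tropical root is a break point of the lower envelope of the lines y = a_i + i · x (there are 5 lines, with slopes 0, 1, ..., 4). Only the lines that attain the minimum somewhere contribute to roots; other lines are dominated. Here the surviving (envelope) indices are i = 4, i = 3, i = 2, i = 1, i = 0.
Intersections between consecutive envelope lines give the roots: for adjacent envelope indices i < j the intersection is x = (a_i − a_j) / (j − i). Reading off the sorted break points: {-4, -2, 3, 8}.
Verification: at each break x_0, at least two indices attain the minimum of min_i(a_i + i · x_0).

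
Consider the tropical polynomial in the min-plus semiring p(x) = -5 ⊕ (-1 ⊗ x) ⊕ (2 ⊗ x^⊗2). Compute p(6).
p(6) = -5

A tropical monomial a ⊗ x^⊗i evaluates to a + i · x. Evaluating each term at x = 6:
  Term 0 contributes -5 + 0 · 6 = -5
  Term 1 contributes -1 + 1 · 6 = 5
  Term 2 contributes 2 + 2 · 6 = 14
p(6) = ⊕ of these = min[-5, 5, 14] = -5.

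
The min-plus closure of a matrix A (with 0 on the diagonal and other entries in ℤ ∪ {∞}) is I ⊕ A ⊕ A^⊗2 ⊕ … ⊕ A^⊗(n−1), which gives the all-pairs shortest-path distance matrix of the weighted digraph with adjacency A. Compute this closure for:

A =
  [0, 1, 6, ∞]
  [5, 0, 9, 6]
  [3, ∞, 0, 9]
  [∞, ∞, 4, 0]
Closure =
  [0, 1, 6, 7]
  [5, 0, 9, 6]
  [3, 4, 0, 9]
  [7, 8, 4, 0]

This is the Floyd-Warshall all-pairs shortest-path computation. For each intermediate vertex k = 0, 1, …, 3, update dist[i][j] ← min(dist[i][j], dist[i][k] + dist[k][j]). The final matrix gives, for each (i, j), the minimum total weight of any directed path from i to j (possibly empty when i = j).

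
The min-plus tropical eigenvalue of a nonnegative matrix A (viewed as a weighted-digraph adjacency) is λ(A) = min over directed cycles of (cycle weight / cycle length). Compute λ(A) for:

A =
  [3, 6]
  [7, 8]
λ(A) = 3

Enumerate directed cycles and compute their means (weight / length). Sample:
  cycle 0 → 0: weight = 3, length = 1, mean = 3/1 ≈ 3.000
  cycle 1 → 1: weight = 8, length = 1, mean = 8/1 ≈ 8.000
  cycle 0 → 1 → 0: weight = 13, length = 2, mean = 13/2 ≈ 6.500
  cycle 1 → 0 → 1: weight = 13, length = 2, mean = 13/2 ≈ 6.500
Minimum mean = 3.000, attained e.g. along the cycle 0 → 0 with weight 3 and length 1. So λ(A) = 3/1 = 3.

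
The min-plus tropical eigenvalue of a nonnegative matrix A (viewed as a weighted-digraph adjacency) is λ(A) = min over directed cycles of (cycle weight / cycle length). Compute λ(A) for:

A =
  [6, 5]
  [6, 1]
λ(A) = 1

Enumerate directed cycles and compute their means (weight / length). Sample:
  cycle 0 → 0: weight = 6, length = 1, mean = 6/1 ≈ 6.000
  cycle 1 → 1: weight = 1, length = 1, mean = 1/1 ≈ 1.000
  cycle 0 → 1 → 0: weight = 11, length = 2, mean = 11/2 ≈ 5.500
  cycle 1 → 0 → 1: weight = 11, length = 2, mean = 11/2 ≈ 5.500
Minimum mean = 1.000, attained e.g. along the cycle 1 → 1 with weight 1 and length 1. So λ(A) = 1/1 = 1.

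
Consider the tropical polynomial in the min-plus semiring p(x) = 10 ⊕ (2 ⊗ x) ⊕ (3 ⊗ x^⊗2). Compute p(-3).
p(-3) = -3

A tropical monomial a ⊗ x^⊗i evaluates to a + i · x. Evaluating each term at x = -3:
  Term 0 contributes 10 + 0 · -3 = 10
  Term 1 contributes 2 + 1 · -3 = -1
  Term 2 contributes 3 + 2 · -3 = -3
p(-3) = ⊕ of these = min[10, -1, -3] = -3.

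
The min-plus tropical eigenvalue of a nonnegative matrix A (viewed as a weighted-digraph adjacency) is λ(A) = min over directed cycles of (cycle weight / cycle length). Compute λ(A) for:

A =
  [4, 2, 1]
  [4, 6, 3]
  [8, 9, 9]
λ(A) = 3

Enumerate directed cycles and compute their means (weight / length). Sample:
  cycle 0 → 0: weight = 4, length = 1, mean = 4/1 ≈ 4.000
  cycle 1 → 1: weight = 6, length = 1, mean = 6/1 ≈ 6.000
  cycle 2 → 2: weight = 9, length = 1, mean = 9/1 ≈ 9.000
  cycle 0 → 1 → 0: weight = 6, length = 2, mean = 6/2 ≈ 3.000
  cycle 0 → 2 → 0: weight = 9, length = 2, mean = 9/2 ≈ 4.500
  cycle 1 → 0 → 1: weight = 6, length = 2, mean = 6/2 ≈ 3.000
Minimum mean = 3.000, attained e.g. along the cycle 0 → 1 → 0 with weight 6 and length 2. So λ(A) = 6/2 = 3.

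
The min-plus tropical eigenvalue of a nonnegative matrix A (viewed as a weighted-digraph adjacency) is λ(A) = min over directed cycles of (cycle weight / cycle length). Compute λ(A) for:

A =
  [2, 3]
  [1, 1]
λ(A) = 1

Enumerate directed cycles and compute their means (weight / length). Sample:
  cycle 0 → 0: weight = 2, length = 1, mean = 2/1 ≈ 2.000
  cycle 1 → 1: weight = 1, length = 1, mean = 1/1 ≈ 1.000
  cycle 0 → 1 → 0: weight = 4, length = 2, mean = 4/2 ≈ 2.000
  cycle 1 → 0 → 1: weight = 4, length = 2, mean = 4/2 ≈ 2.000
Minimum mean = 1.000, attained e.g. along the cycle 1 → 1 with weight 1 and length 1. So λ(A) = 1/1 = 1.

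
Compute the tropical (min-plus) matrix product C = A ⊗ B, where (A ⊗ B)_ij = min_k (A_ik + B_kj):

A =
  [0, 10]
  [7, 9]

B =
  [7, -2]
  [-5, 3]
A ⊗ B =
  [5, -2]
  [4, 5]

Apply the min-plus product entry-by-entry:
  C[0][0] = min over k of (A[0][0] + B[0][0] = 0 + 7 = 7, A[0][1] + B[1][0] = 10 + -5 = 5) = 5 (attained at k = 1)
  C[0][1] = min over k of (A[0][0] + B[0][1] = 0 + -2 = -2, A[0][1] + B[1][1] = 10 + 3 = 13) = -2 (attained at k = 0)
  C[1][0] = min over k of (A[1][0] + B[0][0] = 7 + 7 = 14, A[1][1] + B[1][0] = 9 + -5 = 4) = 4 (attained at k = 1)
  C[1][1] = min over k of (A[1][0] + B[0][1] = 7 + -2 = 5, A[1][1] + B[1][1] = 9 + 3 = 12) = 5 (attained at k = 0)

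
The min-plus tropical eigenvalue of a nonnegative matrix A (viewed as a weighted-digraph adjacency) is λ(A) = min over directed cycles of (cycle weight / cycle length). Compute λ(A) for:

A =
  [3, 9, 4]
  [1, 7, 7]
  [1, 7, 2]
λ(A) = 2

Enumerate directed cycles and compute their means (weight / length). Sample:
  cycle 0 → 0: weight = 3, length = 1, mean = 3/1 ≈ 3.000
  cycle 1 → 1: weight = 7, length = 1, mean = 7/1 ≈ 7.000
  cycle 2 → 2: weight = 2, length = 1, mean = 2/1 ≈ 2.000
  cycle 0 → 1 → 0: weight = 10, length = 2, mean = 10/2 ≈ 5.000
  cycle 0 → 2 → 0: weight = 5, length = 2, mean = 5/2 ≈ 2.500
  cycle 1 → 0 → 1: weight = 10, length = 2, mean = 10/2 ≈ 5.000
Minimum mean = 2.000, attained e.g. along the cycle 2 → 2 with weight 2 and length 1. So λ(A) = 2/1 = 2.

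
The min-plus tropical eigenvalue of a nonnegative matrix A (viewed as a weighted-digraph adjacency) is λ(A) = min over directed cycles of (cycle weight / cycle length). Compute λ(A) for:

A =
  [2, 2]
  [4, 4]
λ(A) = 2

Enumerate directed cycles and compute their means (weight / length). Sample:
  cycle 0 → 0: weight = 2, length = 1, mean = 2/1 ≈ 2.000
  cycle 1 → 1: weight = 4, length = 1, mean = 4/1 ≈ 4.000
  cycle 0 → 1 → 0: weight = 6, length = 2, mean = 6/2 ≈ 3.000
  cycle 1 → 0 → 1: weight = 6, length = 2, mean = 6/2 ≈ 3.000
Minimum mean = 2.000, attained e.g. along the cycle 0 → 0 with weight 2 and length 1. So λ(A) = 2/1 = 2.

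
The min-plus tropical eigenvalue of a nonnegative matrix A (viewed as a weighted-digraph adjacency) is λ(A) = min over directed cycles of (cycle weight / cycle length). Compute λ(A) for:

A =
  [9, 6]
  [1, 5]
λ(A) = 7/2

Enumerate directed cycles and compute their means (weight / length). Sample:
  cycle 0 → 0: weight = 9, length = 1, mean = 9/1 ≈ 9.000
  cycle 1 → 1: weight = 5, length = 1, mean = 5/1 ≈ 5.000
  cycle 0 → 1 → 0: weight = 7, length = 2, mean = 7/2 ≈ 3.500
  cycle 1 → 0 → 1: weight = 7, length = 2, mean = 7/2 ≈ 3.500
Minimum mean = 3.500, attained e.g. along the cycle 0 → 1 → 0 with weight 7 and length 2. So λ(A) = 7/2 = 7/2.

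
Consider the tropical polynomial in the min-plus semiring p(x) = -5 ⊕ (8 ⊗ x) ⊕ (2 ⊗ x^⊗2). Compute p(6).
p(6) = -5

A tropical monomial a ⊗ x^⊗i evaluates to a + i · x. Evaluating each term at x = 6:
  Term 0 contributes -5 + 0 · 6 = -5
  Term 1 contributes 8 + 1 · 6 = 14
  Term 2 contributes 2 + 2 · 6 = 14
p(6) = ⊕ of these = min[-5, 14, 14] = -5.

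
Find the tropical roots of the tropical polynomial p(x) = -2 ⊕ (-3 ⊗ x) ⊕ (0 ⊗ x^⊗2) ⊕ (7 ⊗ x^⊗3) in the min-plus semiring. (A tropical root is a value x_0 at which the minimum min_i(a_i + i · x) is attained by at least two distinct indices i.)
Roots: {-7, -3, 1}

Each tropical root is a break point of the lower envelope of the lines y = a_i + i · x (there are 4 lines, with slopes 0, 1, ..., 3). Only the lines that attain the minimum somewhere contribute to roots; other lines are dominated. Here the surviving (envelope) indices are i = 3, i = 2, i = 1, i = 0.
Intersections between consecutive envelope lines give the roots: for adjacent envelope indices i < j the intersection is x = (a_i − a_j) / (j − i). Reading off the sorted break points: {-7, -3, 1}.
Verification: at each break x_0, at least two indices attain the minimum of min_i(a_i + i · x_0).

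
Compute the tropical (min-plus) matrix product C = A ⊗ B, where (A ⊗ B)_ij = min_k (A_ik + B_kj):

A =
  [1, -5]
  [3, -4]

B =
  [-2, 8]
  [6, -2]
A ⊗ B =
  [-1, -7]
  [1, -6]

Apply the min-plus product entry-by-entry:
  C[0][0] = min over k of (A[0][0] + B[0][0] = 1 + -2 = -1, A[0][1] + B[1][0] = -5 + 6 = 1) = -1 (attained at k = 0)
  C[0][1] = min over k of (A[0][0] + B[0][1] = 1 + 8 = 9, A[0][1] + B[1][1] = -5 + -2 = -7) = -7 (attained at k = 1)
  C[1][0] = min over k of (A[1][0] + B[0][0] = 3 + -2 = 1, A[1][1] + B[1][0] = -4 + 6 = 2) = 1 (attained at k = 0)
  C[1][1] = min over k of (A[1][0] + B[0][1] = 3 + 8 = 11, A[1][1] + B[1][1] = -4 + -2 = -6) = -6 (attained at k = 1)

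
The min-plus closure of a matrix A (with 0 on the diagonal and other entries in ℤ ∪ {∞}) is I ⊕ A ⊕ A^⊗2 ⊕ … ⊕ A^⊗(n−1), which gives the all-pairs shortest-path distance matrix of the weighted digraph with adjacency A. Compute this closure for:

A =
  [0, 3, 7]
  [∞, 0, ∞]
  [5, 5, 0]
Closure =
  [0, 3, 7]
  [∞, 0, ∞]
  [5, 5, 0]

This is the Floyd-Warshall all-pairs shortest-path computation. For each intermediate vertex k = 0, 1, …, 2, update dist[i][j] ← min(dist[i][j], dist[i][k] + dist[k][j]). The final matrix gives, for each (i, j), the minimum total weight of any directed path from i to j (possibly empty when i = j).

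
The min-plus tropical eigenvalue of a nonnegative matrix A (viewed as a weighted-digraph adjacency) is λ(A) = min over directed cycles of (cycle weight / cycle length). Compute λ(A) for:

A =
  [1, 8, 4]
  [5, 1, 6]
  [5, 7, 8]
λ(A) = 1

Enumerate directed cycles and compute their means (weight / length). Sample:
  cycle 0 → 0: weight = 1, length = 1, mean = 1/1 ≈ 1.000
  cycle 1 → 1: weight = 1, length = 1, mean = 1/1 ≈ 1.000
  cycle 2 → 2: weight = 8, length = 1, mean = 8/1 ≈ 8.000
  cycle 0 → 1 → 0: weight = 13, length = 2, mean = 13/2 ≈ 6.500
  cycle 0 → 2 → 0: weight = 9, length = 2, mean = 9/2 ≈ 4.500
  cycle 1 → 0 → 1: weight = 13, length = 2, mean = 13/2 ≈ 6.500
Minimum mean = 1.000, attained e.g. along the cycle 0 → 0 with weight 1 and length 1. So λ(A) = 1/1 = 1.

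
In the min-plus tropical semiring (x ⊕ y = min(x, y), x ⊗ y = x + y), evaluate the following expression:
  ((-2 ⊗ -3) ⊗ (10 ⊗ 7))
((-2 ⊗ -3) ⊗ (10 ⊗ 7)) = 12

Expand innermost to outermost. Recall ⊕ takes the minimum of its arguments and ⊗ takes their sum. Working out the expression ((-2 ⊗ -3) ⊗ (10 ⊗ 7)) gives 12.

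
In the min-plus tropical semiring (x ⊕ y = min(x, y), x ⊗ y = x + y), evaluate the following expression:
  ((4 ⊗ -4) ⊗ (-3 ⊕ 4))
((4 ⊗ -4) ⊗ (-3 ⊕ 4)) = -3

Expand innermost to outermost. Recall ⊕ takes the minimum of its arguments and ⊗ takes their sum. Working out the expression ((4 ⊗ -4) ⊗ (-3 ⊕ 4)) gives -3.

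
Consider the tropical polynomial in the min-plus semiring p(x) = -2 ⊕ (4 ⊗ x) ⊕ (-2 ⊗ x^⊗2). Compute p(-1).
p(-1) = -4

A tropical monomial a ⊗ x^⊗i evaluates to a + i · x. Evaluating each term at x = -1:
  Term 0 contributes -2 + 0 · -1 = -2
  Term 1 contributes 4 + 1 · -1 = 3
  Term 2 contributes -2 + 2 · -1 = -4
p(-1) = ⊕ of these = min[-2, 3, -4] = -4.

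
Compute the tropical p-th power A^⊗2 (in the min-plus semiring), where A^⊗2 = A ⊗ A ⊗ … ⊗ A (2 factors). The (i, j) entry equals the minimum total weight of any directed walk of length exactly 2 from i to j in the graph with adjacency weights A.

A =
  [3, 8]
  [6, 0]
A^⊗2 =
  [6, 8]
  [6, 0]

Each entry (A^⊗2)_ij equals the minimum over all length-2 walks i = v_0 → v_1 → … → v_2 = j of Σ_t A[v_t][v_{t+1}]. For example, for (i, j) = (0, 1) we minimise over 2 possible intermediate vertex sequences; the minimum is 8, attained along the walk 0 → 1 → 1.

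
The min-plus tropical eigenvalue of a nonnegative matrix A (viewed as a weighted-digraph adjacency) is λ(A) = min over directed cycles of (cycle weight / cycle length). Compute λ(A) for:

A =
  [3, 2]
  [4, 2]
λ(A) = 2

Enumerate directed cycles and compute their means (weight / length). Sample:
  cycle 0 → 0: weight = 3, length = 1, mean = 3/1 ≈ 3.000
  cycle 1 → 1: weight = 2, length = 1, mean = 2/1 ≈ 2.000
  cycle 0 → 1 → 0: weight = 6, length = 2, mean = 6/2 ≈ 3.000
  cycle 1 → 0 → 1: weight = 6, length = 2, mean = 6/2 ≈ 3.000
Minimum mean = 2.000, attained e.g. along the cycle 1 → 1 with weight 2 and length 1. So λ(A) = 2/1 = 2.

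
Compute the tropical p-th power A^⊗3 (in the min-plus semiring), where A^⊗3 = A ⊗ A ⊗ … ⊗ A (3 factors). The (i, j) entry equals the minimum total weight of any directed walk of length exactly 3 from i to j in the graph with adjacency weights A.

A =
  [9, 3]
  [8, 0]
A^⊗3 =
  [11, 3]
  [8, 0]

Each entry (A^⊗3)_ij equals the minimum over all length-3 walks i = v_0 → v_1 → … → v_3 = j of Σ_t A[v_t][v_{t+1}]. For example, for (i, j) = (0, 1) we minimise over 4 possible intermediate vertex sequences; the minimum is 3, attained along the walk 0 → 1 → 1 → 1.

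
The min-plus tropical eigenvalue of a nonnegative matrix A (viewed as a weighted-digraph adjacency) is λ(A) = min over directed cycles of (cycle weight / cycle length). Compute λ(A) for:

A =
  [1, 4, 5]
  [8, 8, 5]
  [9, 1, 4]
λ(A) = 1

Enumerate directed cycles and compute their means (weight / length). Sample:
  cycle 0 → 0: weight = 1, length = 1, mean = 1/1 ≈ 1.000
  cycle 1 → 1: weight = 8, length = 1, mean = 8/1 ≈ 8.000
  cycle 2 → 2: weight = 4, length = 1, mean = 4/1 ≈ 4.000
  cycle 0 → 1 → 0: weight = 12, length = 2, mean = 12/2 ≈ 6.000
  cycle 0 → 2 → 0: weight = 14, length = 2, mean = 14/2 ≈ 7.000
  cycle 1 → 0 → 1: weight = 12, length = 2, mean = 12/2 ≈ 6.000
Minimum mean = 1.000, attained e.g. along the cycle 0 → 0 with weight 1 and length 1. So λ(A) = 1/1 = 1.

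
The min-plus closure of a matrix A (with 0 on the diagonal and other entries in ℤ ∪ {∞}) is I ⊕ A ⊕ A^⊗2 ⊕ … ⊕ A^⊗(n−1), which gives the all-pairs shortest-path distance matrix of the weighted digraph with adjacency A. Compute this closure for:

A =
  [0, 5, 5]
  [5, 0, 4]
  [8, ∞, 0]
Closure =
  [0, 5, 5]
  [5, 0, 4]
  [8, 13, 0]

This is the Floyd-Warshall all-pairs shortest-path computation. For each intermediate vertex k = 0, 1, …, 2, update dist[i][j] ← min(dist[i][j], dist[i][k] + dist[k][j]). The final matrix gives, for each (i, j), the minimum total weight of any directed path from i to j (possibly empty when i = j).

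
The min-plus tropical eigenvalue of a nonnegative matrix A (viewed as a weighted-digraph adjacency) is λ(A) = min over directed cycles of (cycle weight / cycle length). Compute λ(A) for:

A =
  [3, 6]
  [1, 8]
λ(A) = 3

Enumerate directed cycles and compute their means (weight / length). Sample:
  cycle 0 → 0: weight = 3, length = 1, mean = 3/1 ≈ 3.000
  cycle 1 → 1: weight = 8, length = 1, mean = 8/1 ≈ 8.000
  cycle 0 → 1 → 0: weight = 7, length = 2, mean = 7/2 ≈ 3.500
  cycle 1 → 0 → 1: weight = 7, length = 2, mean = 7/2 ≈ 3.500
Minimum mean = 3.000, attained e.g. along the cycle 0 → 0 with weight 3 and length 1. So λ(A) = 3/1 = 3.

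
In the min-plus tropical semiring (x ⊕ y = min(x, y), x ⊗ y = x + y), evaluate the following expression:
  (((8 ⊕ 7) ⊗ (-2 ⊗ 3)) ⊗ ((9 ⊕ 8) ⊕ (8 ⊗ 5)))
(((8 ⊕ 7) ⊗ (-2 ⊗ 3)) ⊗ ((9 ⊕ 8) ⊕ (8 ⊗ 5))) = 16

Expand innermost to outermost. Recall ⊕ takes the minimum of its arguments and ⊗ takes their sum. Working out the expression (((8 ⊕ 7) ⊗ (-2 ⊗ 3)) ⊗ ((9 ⊕ 8) ⊕ (8 ⊗ 5))) gives 16.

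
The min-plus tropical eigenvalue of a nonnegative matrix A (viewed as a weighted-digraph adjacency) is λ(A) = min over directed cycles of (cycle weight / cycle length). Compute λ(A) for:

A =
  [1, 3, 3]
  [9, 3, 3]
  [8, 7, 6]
λ(A) = 1

Enumerate directed cycles and compute their means (weight / length). Sample:
  cycle 0 → 0: weight = 1, length = 1, mean = 1/1 ≈ 1.000
  cycle 1 → 1: weight = 3, length = 1, mean = 3/1 ≈ 3.000
  cycle 2 → 2: weight = 6, length = 1, mean = 6/1 ≈ 6.000
  cycle 0 → 1 → 0: weight = 12, length = 2, mean = 12/2 ≈ 6.000
  cycle 0 → 2 → 0: weight = 11, length = 2, mean = 11/2 ≈ 5.500
  cycle 1 → 0 → 1: weight = 12, length = 2, mean = 12/2 ≈ 6.000
Minimum mean = 1.000, attained e.g. along the cycle 0 → 0 with weight 1 and length 1. So λ(A) = 1/1 = 1.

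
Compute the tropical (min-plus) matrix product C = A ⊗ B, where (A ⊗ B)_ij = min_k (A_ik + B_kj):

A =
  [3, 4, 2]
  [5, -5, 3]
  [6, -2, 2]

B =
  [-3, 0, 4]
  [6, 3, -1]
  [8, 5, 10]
A ⊗ B =
  [0, 3, 3]
  [1, -2, -6]
  [3, 1, -3]

Apply the min-plus product entry-by-entry:
  C[0][0] = min over k of (A[0][0] + B[0][0] = 3 + -3 = 0, A[0][1] + B[1][0] = 4 + 6 = 10, A[0][2] + B[2][0] = 2 + 8 = 10) = 0 (attained at k = 0)
  C[0][1] = min over k of (A[0][0] + B[0][1] = 3 + 0 = 3, A[0][1] + B[1][1] = 4 + 3 = 7, A[0][2] + B[2][1] = 2 + 5 = 7) = 3 (attained at k = 0)
  C[0][2] = min over k of (A[0][0] + B[0][2] = 3 + 4 = 7, A[0][1] + B[1][2] = 4 + -1 = 3, A[0][2] + B[2][2] = 2 + 10 = 12) = 3 (attained at k = 1)
  C[1][0] = min over k of (A[1][0] + B[0][0] = 5 + -3 = 2, A[1][1] + B[1][0] = -5 + 6 = 1, A[1][2] + B[2][0] = 3 + 8 = 11) = 1 (attained at k = 1)
  C[1][1] = min over k of (A[1][0] + B[0][1] = 5 + 0 = 5, A[1][1] + B[1][1] = -5 + 3 = -2, A[1][2] + B[2][1] = 3 + 5 = 8) = -2 (attained at k = 1)
  C[1][2] = min over k of (A[1][0] + B[0][2] = 5 + 4 = 9, A[1][1] + B[1][2] = -5 + -1 = -6, A[1][2] + B[2][2] = 3 + 10 = 13) = -6 (attained at k = 1)
  C[2][0] = min over k of (A[2][0] + B[0][0] = 6 + -3 = 3, A[2][1] + B[1][0] = -2 + 6 = 4, A[2][2] + B[2][0] = 2 + 8 = 10) = 3 (attained at k = 0)
  C[2][1] = min over k of (A[2][0] + B[0][1] = 6 + 0 = 6, A[2][1] + B[1][1] = -2 + 3 = 1, A[2][2] + B[2][1] = 2 + 5 = 7) = 1 (attained at k = 1)
  C[2][2] = min over k of (A[2][0] + B[0][2] = 6 + 4 = 10, A[2][1] + B[1][2] = -2 + -1 = -3, A[2][2] + B[2][2] = 2 + 10 = 12) = -3 (attained at k = 1)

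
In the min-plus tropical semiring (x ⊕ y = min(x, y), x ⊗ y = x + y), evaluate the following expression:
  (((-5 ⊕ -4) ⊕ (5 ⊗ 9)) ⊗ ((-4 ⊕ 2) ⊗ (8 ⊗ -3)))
(((-5 ⊕ -4) ⊕ (5 ⊗ 9)) ⊗ ((-4 ⊕ 2) ⊗ (8 ⊗ -3))) = -4

Expand innermost to outermost. Recall ⊕ takes the minimum of its arguments and ⊗ takes their sum. Working out the expression (((-5 ⊕ -4) ⊕ (5 ⊗ 9)) ⊗ ((-4 ⊕ 2) ⊗ (8 ⊗ -3))) gives -4.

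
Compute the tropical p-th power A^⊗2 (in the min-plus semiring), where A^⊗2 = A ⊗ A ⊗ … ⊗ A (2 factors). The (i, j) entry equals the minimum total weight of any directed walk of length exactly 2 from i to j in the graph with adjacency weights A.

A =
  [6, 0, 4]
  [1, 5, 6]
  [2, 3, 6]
A^⊗2 =
  [1, 5, 6]
  [6, 1, 5]
  [4, 2, 6]

Each entry (A^⊗2)_ij equals the minimum over all length-2 walks i = v_0 → v_1 → … → v_2 = j of Σ_t A[v_t][v_{t+1}]. For example, for (i, j) = (0, 2) we minimise over 3 possible intermediate vertex sequences; the minimum is 6, attained along the walk 0 → 1 → 2.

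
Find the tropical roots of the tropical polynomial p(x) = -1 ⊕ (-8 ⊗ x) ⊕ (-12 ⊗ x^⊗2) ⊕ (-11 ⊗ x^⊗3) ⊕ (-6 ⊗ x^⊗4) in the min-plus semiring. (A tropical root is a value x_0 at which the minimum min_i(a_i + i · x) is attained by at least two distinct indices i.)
Roots: {-5, -1, 4, 7}

Each tropical root is a break point of the lower envelope of the lines y = a_i + i · x (there are 5 lines, with slopes 0, 1, ..., 4). Only the lines that attain the minimum somewhere contribute to roots; other lines are dominated. Here the surviving (envelope) indices are i = 4, i = 3, i = 2, i = 1, i = 0.
Intersections between consecutive envelope lines give the roots: for adjacent envelope indices i < j the intersection is x = (a_i − a_j) / (j − i). Reading off the sorted break points: {-5, -1, 4, 7}.
Verification: at each break x_0, at least two indices attain the minimum of min_i(a_i + i · x_0).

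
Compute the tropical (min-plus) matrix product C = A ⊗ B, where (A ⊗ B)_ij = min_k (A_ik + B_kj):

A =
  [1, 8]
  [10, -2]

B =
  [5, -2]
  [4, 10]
A ⊗ B =
  [6, -1]
  [2, 8]

Apply the min-plus product entry-by-entry:
  C[0][0] = min over k of (A[0][0] + B[0][0] = 1 + 5 = 6, A[0][1] + B[1][0] = 8 + 4 = 12) = 6 (attained at k = 0)
  C[0][1] = min over k of (A[0][0] + B[0][1] = 1 + -2 = -1, A[0][1] + B[1][1] = 8 + 10 = 18) = -1 (attained at k = 0)
  C[1][0] = min over k of (A[1][0] + B[0][0] = 10 + 5 = 15, A[1][1] + B[1][0] = -2 + 4 = 2) = 2 (attained at k = 1)
  C[1][1] = min over k of (A[1][0] + B[0][1] = 10 + -2 = 8, A[1][1] + B[1][1] = -2 + 10 = 8) = 8 (attained at k = 0)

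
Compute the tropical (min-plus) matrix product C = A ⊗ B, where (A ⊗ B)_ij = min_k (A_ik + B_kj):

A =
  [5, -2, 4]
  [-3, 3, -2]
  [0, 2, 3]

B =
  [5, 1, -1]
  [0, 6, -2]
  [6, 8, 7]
A ⊗ B =
  [-2, 4, -4]
  [2, -2, -4]
  [2, 1, -1]

Apply the min-plus product entry-by-entry:
  C[0][0] = min over k of (A[0][0] + B[0][0] = 5 + 5 = 10, A[0][1] + B[1][0] = -2 + 0 = -2, A[0][2] + B[2][0] = 4 + 6 = 10) = -2 (attained at k = 1)
  C[0][1] = min over k of (A[0][0] + B[0][1] = 5 + 1 = 6, A[0][1] + B[1][1] = -2 + 6 = 4, A[0][2] + B[2][1] = 4 + 8 = 12) = 4 (attained at k = 1)
  C[0][2] = min over k of (A[0][0] + B[0][2] = 5 + -1 = 4, A[0][1] + B[1][2] = -2 + -2 = -4, A[0][2] + B[2][2] = 4 + 7 = 11) = -4 (attained at k = 1)
  C[1][0] = min over k of (A[1][0] + B[0][0] = -3 + 5 = 2, A[1][1] + B[1][0] = 3 + 0 = 3, A[1][2] + B[2][0] = -2 + 6 = 4) = 2 (attained at k = 0)
  C[1][1] = min over k of (A[1][0] + B[0][1] = -3 + 1 = -2, A[1][1] + B[1][1] = 3 + 6 = 9, A[1][2] + B[2][1] = -2 + 8 = 6) = -2 (attained at k = 0)
  C[1][2] = min over k of (A[1][0] + B[0][2] = -3 + -1 = -4, A[1][1] + B[1][2] = 3 + -2 = 1, A[1][2] + B[2][2] = -2 + 7 = 5) = -4 (attained at k = 0)
  C[2][0] = min over k of (A[2][0] + B[0][0] = 0 + 5 = 5, A[2][1] + B[1][0] = 2 + 0 = 2, A[2][2] + B[2][0] = 3 + 6 = 9) = 2 (attained at k = 1)
  C[2][1] = min over k of (A[2][0] + B[0][1] = 0 + 1 = 1, A[2][1] + B[1][1] = 2 + 6 = 8, A[2][2] + B[2][1] = 3 + 8 = 11) = 1 (attained at k = 0)
  C[2][2] = min over k of (A[2][0] + B[0][2] = 0 + -1 = -1, A[2][1] + B[1][2] = 2 + -2 = 0, A[2][2] + B[2][2] = 3 + 7 = 10) = -1 (attained at k = 0)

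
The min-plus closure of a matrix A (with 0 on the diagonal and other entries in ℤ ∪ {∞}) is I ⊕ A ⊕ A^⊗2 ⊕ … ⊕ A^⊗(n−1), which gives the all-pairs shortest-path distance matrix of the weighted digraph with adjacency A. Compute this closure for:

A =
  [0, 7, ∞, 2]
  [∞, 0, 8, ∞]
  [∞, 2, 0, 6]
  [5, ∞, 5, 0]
Closure =
  [0, 7, 7, 2]
  [19, 0, 8, 14]
  [11, 2, 0, 6]
  [5, 7, 5, 0]

This is the Floyd-Warshall all-pairs shortest-path computation. For each intermediate vertex k = 0, 1, …, 3, update dist[i][j] ← min(dist[i][j], dist[i][k] + dist[k][j]). The final matrix gives, for each (i, j), the minimum total weight of any directed path from i to j (possibly empty when i = j).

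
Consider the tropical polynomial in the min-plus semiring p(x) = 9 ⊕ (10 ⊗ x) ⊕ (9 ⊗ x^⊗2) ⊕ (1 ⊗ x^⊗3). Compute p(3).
p(3) = 9

A tropical monomial a ⊗ x^⊗i evaluates to a + i · x. Evaluating each term at x = 3:
  Term 0 contributes 9 + 0 · 3 = 9
  Term 1 contributes 10 + 1 · 3 = 13
  Term 2 contributes 9 + 2 · 3 = 15
  Term 3 contributes 1 + 3 · 3 = 10
p(3) = ⊕ of these = min[9, 13, 15, 10] = 9.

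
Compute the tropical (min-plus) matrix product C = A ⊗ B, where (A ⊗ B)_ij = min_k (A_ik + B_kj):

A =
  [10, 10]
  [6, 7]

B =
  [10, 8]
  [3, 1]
A ⊗ B =
  [13, 11]
  [10, 8]

Apply the min-plus product entry-by-entry:
  C[0][0] = min over k of (A[0][0] + B[0][0] = 10 + 10 = 20, A[0][1] + B[1][0] = 10 + 3 = 13) = 13 (attained at k = 1)
  C[0][1] = min over k of (A[0][0] + B[0][1] = 10 + 8 = 18, A[0][1] + B[1][1] = 10 + 1 = 11) = 11 (attained at k = 1)
  C[1][0] = min over k of (A[1][0] + B[0][0] = 6 + 10 = 16, A[1][1] + B[1][0] = 7 + 3 = 10) = 10 (attained at k = 1)
  C[1][1] = min over k of (A[1][0] + B[0][1] = 6 + 8 = 14, A[1][1] + B[1][1] = 7 + 1 = 8) = 8 (attained at k = 1)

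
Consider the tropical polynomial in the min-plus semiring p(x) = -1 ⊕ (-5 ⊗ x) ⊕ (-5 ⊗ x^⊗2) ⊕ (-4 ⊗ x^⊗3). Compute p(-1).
p(-1) = -7

A tropical monomial a ⊗ x^⊗i evaluates to a + i · x. Evaluating each term at x = -1:
  Term 0 contributes -1 + 0 · -1 = -1
  Term 1 contributes -5 + 1 · -1 = -6
  Term 2 contributes -5 + 2 · -1 = -7
  Term 3 contributes -4 + 3 · -1 = -7
p(-1) = ⊕ of these = min[-1, -6, -7, -7] = -7.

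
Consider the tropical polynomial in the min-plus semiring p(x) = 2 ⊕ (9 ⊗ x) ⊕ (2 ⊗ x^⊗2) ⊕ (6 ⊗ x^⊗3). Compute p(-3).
p(-3) = -4

A tropical monomial a ⊗ x^⊗i evaluates to a + i · x. Evaluating each term at x = -3:
  Term 0 contributes 2 + 0 · -3 = 2
  Term 1 contributes 9 + 1 · -3 = 6
  Term 2 contributes 2 + 2 · -3 = -4
  Term 3 contributes 6 + 3 · -3 = -3
p(-3) = ⊕ of these = min[2, 6, -4, -3] = -4.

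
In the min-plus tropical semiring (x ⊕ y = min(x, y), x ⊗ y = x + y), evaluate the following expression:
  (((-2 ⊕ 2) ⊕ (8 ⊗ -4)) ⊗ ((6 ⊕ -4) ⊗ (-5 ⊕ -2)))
(((-2 ⊕ 2) ⊕ (8 ⊗ -4)) ⊗ ((6 ⊕ -4) ⊗ (-5 ⊕ -2))) = -11

Expand innermost to outermost. Recall ⊕ takes the minimum of its arguments and ⊗ takes their sum. Working out the expression (((-2 ⊕ 2) ⊕ (8 ⊗ -4)) ⊗ ((6 ⊕ -4) ⊗ (-5 ⊕ -2))) gives -11.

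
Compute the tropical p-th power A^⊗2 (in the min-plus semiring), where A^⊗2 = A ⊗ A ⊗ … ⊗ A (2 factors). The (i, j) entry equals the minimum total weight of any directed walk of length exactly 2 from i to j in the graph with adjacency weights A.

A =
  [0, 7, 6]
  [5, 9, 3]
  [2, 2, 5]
A^⊗2 =
  [0, 7, 6]
  [5, 5, 8]
  [2, 7, 5]

Each entry (A^⊗2)_ij equals the minimum over all length-2 walks i = v_0 → v_1 → … → v_2 = j of Σ_t A[v_t][v_{t+1}]. For example, for (i, j) = (0, 2) we minimise over 3 possible intermediate vertex sequences; the minimum is 6, attained along the walk 0 → 0 → 2.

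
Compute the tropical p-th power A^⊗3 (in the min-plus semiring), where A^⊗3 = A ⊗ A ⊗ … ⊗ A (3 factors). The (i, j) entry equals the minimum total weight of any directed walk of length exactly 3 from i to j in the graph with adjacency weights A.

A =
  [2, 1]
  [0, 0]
A^⊗3 =
  [1, 1]
  [0, 0]

Each entry (A^⊗3)_ij equals the minimum over all length-3 walks i = v_0 → v_1 → … → v_3 = j of Σ_t A[v_t][v_{t+1}]. For example, for (i, j) = (0, 1) we minimise over 4 possible intermediate vertex sequences; the minimum is 1, attained along the walk 0 → 1 → 1 → 1.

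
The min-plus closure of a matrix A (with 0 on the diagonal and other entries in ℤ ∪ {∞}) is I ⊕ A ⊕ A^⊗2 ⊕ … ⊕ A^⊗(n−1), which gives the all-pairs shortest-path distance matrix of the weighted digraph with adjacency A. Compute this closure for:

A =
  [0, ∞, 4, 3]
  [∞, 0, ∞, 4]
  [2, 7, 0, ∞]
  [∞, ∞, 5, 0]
Closure =
  [0, 11, 4, 3]
  [11, 0, 9, 4]
  [2, 7, 0, 5]
  [7, 12, 5, 0]

This is the Floyd-Warshall all-pairs shortest-path computation. For each intermediate vertex k = 0, 1, …, 3, update dist[i][j] ← min(dist[i][j], dist[i][k] + dist[k][j]). The final matrix gives, for each (i, j), the minimum total weight of any directed path from i to j (possibly empty when i = j).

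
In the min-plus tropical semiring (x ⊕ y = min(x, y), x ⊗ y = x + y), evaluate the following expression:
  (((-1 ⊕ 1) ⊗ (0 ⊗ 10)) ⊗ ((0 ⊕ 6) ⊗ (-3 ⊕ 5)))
(((-1 ⊕ 1) ⊗ (0 ⊗ 10)) ⊗ ((0 ⊕ 6) ⊗ (-3 ⊕ 5))) = 6

Expand innermost to outermost. Recall ⊕ takes the minimum of its arguments and ⊗ takes their sum. Working out the expression (((-1 ⊕ 1) ⊗ (0 ⊗ 10)) ⊗ ((0 ⊕ 6) ⊗ (-3 ⊕ 5))) gives 6.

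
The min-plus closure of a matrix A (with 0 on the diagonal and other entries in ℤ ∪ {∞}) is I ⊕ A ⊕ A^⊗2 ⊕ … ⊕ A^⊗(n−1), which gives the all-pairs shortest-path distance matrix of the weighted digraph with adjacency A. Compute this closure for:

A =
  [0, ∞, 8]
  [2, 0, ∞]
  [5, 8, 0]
Closure =
  [0, 16, 8]
  [2, 0, 10]
  [5, 8, 0]

This is the Floyd-Warshall all-pairs shortest-path computation. For each intermediate vertex k = 0, 1, …, 2, update dist[i][j] ← min(dist[i][j], dist[i][k] + dist[k][j]). The final matrix gives, for each (i, j), the minimum total weight of any directed path from i to j (possibly empty when i = j).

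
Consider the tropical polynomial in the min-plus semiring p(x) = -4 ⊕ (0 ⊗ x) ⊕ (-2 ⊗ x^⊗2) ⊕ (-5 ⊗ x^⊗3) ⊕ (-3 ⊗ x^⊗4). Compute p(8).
p(8) = -4

A tropical monomial a ⊗ x^⊗i evaluates to a + i · x. Evaluating each term at x = 8:
  Term 0 contributes -4 + 0 · 8 = -4
  Term 1 contributes 0 + 1 · 8 = 8
  Term 2 contributes -2 + 2 · 8 = 14
  Term 3 contributes -5 + 3 · 8 = 19
  Term 4 contributes -3 + 4 · 8 = 29
p(8) = ⊕ of these = min[-4, 8, 14, 19, 29] = -4.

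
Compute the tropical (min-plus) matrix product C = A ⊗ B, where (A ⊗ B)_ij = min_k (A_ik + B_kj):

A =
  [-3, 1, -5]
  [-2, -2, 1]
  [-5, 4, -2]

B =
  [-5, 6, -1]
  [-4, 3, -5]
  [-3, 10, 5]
A ⊗ B =
  [-8, 3, -4]
  [-7, 1, -7]
  [-10, 1, -6]

Apply the min-plus product entry-by-entry:
  C[0][0] = min over k of (A[0][0] + B[0][0] = -3 + -5 = -8, A[0][1] + B[1][0] = 1 + -4 = -3, A[0][2] + B[2][0] = -5 + -3 = -8) = -8 (attained at k = 0)
  C[0][1] = min over k of (A[0][0] + B[0][1] = -3 + 6 = 3, A[0][1] + B[1][1] = 1 + 3 = 4, A[0][2] + B[2][1] = -5 + 10 = 5) = 3 (attained at k = 0)
  C[0][2] = min over k of (A[0][0] + B[0][2] = -3 + -1 = -4, A[0][1] + B[1][2] = 1 + -5 = -4, A[0][2] + B[2][2] = -5 + 5 = 0) = -4 (attained at k = 0)
  C[1][0] = min over k of (A[1][0] + B[0][0] = -2 + -5 = -7, A[1][1] + B[1][0] = -2 + -4 = -6, A[1][2] + B[2][0] = 1 + -3 = -2) = -7 (attained at k = 0)
  C[1][1] = min over k of (A[1][0] + B[0][1] = -2 + 6 = 4, A[1][1] + B[1][1] = -2 + 3 = 1, A[1][2] + B[2][1] = 1 + 10 = 11) = 1 (attained at k = 1)
  C[1][2] = min over k of (A[1][0] + B[0][2] = -2 + -1 = -3, A[1][1] + B[1][2] = -2 + -5 = -7, A[1][2] + B[2][2] = 1 + 5 = 6) = -7 (attained at k = 1)
  C[2][0] = min over k of (A[2][0] + B[0][0] = -5 + -5 = -10, A[2][1] + B[1][0] = 4 + -4 = 0, A[2][2] + B[2][0] = -2 + -3 = -5) = -10 (attained at k = 0)
  C[2][1] = min over k of (A[2][0] + B[0][1] = -5 + 6 = 1, A[2][1] + B[1][1] = 4 + 3 = 7, A[2][2] + B[2][1] = -2 + 10 = 8) = 1 (attained at k = 0)
  C[2][2] = min over k of (A[2][0] + B[0][2] = -5 + -1 = -6, A[2][1] + B[1][2] = 4 + -5 = -1, A[2][2] + B[2][2] = -2 + 5 = 3) = -6 (attained at k = 0)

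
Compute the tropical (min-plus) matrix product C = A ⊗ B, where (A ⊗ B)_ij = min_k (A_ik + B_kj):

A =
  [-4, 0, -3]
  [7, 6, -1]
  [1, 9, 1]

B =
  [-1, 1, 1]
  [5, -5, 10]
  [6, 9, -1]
A ⊗ B =
  [-5, -5, -4]
  [5, 1, -2]
  [0, 2, 0]

Apply the min-plus product entry-by-entry:
  C[0][0] = min over k of (A[0][0] + B[0][0] = -4 + -1 = -5, A[0][1] + B[1][0] = 0 + 5 = 5, A[0][2] + B[2][0] = -3 + 6 = 3) = -5 (attained at k = 0)
  C[0][1] = min over k of (A[0][0] + B[0][1] = -4 + 1 = -3, A[0][1] + B[1][1] = 0 + -5 = -5, A[0][2] + B[2][1] = -3 + 9 = 6) = -5 (attained at k = 1)
  C[0][2] = min over k of (A[0][0] + B[0][2] = -4 + 1 = -3, A[0][1] + B[1][2] = 0 + 10 = 10, A[0][2] + B[2][2] = -3 + -1 = -4) = -4 (attained at k = 2)
  C[1][0] = min over k of (A[1][0] + B[0][0] = 7 + -1 = 6, A[1][1] + B[1][0] = 6 + 5 = 11, A[1][2] + B[2][0] = -1 + 6 = 5) = 5 (attained at k = 2)
  C[1][1] = min over k of (A[1][0] + B[0][1] = 7 + 1 = 8, A[1][1] + B[1][1] = 6 + -5 = 1, A[1][2] + B[2][1] = -1 + 9 = 8) = 1 (attained at k = 1)
  C[1][2] = min over k of (A[1][0] + B[0][2] = 7 + 1 = 8, A[1][1] + B[1][2] = 6 + 10 = 16, A[1][2] + B[2][2] = -1 + -1 = -2) = -2 (attained at k = 2)
  C[2][0] = min over k of (A[2][0] + B[0][0] = 1 + -1 = 0, A[2][1] + B[1][0] = 9 + 5 = 14, A[2][2] + B[2][0] = 1 + 6 = 7) = 0 (attained at k = 0)
  C[2][1] = min over k of (A[2][0] + B[0][1] = 1 + 1 = 2, A[2][1] + B[1][1] = 9 + -5 = 4, A[2][2] + B[2][1] = 1 + 9 = 10) = 2 (attained at k = 0)
  C[2][2] = min over k of (A[2][0] + B[0][2] = 1 + 1 = 2, A[2][1] + B[1][2] = 9 + 10 = 19, A[2][2] + B[2][2] = 1 + -1 = 0) = 0 (attained at k = 2)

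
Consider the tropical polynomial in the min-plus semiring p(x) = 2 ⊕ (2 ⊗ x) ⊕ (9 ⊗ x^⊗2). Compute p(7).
p(7) = 2

A tropical monomial a ⊗ x^⊗i evaluates to a + i · x. Evaluating each term at x = 7:
  Term 0 contributes 2 + 0 · 7 = 2
  Term 1 contributes 2 + 1 · 7 = 9
  Term 2 contributes 9 + 2 · 7 = 23
p(7) = ⊕ of these = min[2, 9, 23] = 2.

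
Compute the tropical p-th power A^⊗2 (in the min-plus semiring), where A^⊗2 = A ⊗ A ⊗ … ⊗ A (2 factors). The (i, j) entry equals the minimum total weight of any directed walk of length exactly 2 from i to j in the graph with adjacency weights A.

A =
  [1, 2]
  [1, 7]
A^⊗2 =
  [2, 3]
  [2, 3]

Each entry (A^⊗2)_ij equals the minimum over all length-2 walks i = v_0 → v_1 → … → v_2 = j of Σ_t A[v_t][v_{t+1}]. For example, for (i, j) = (0, 1) we minimise over 2 possible intermediate vertex sequences; the minimum is 3, attained along the walk 0 → 0 → 1.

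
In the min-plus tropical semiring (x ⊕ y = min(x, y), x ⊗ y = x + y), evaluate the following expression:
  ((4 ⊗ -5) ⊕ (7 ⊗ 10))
((4 ⊗ -5) ⊕ (7 ⊗ 10)) = -1

Expand innermost to outermost. Recall ⊕ takes the minimum of its arguments and ⊗ takes their sum. Working out the expression ((4 ⊗ -5) ⊕ (7 ⊗ 10)) gives -1.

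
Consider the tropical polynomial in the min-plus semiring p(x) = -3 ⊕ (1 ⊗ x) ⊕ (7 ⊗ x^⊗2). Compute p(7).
p(7) = -3

A tropical monomial a ⊗ x^⊗i evaluates to a + i · x. Evaluating each term at x = 7:
  Term 0 contributes -3 + 0 · 7 = -3
  Term 1 contributes 1 + 1 · 7 = 8
  Term 2 contributes 7 + 2 · 7 = 21
p(7) = ⊕ of these = min[-3, 8, 21] = -3.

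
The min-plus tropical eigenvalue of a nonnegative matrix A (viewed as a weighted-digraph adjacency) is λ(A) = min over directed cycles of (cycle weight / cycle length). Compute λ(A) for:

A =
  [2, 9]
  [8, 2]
λ(A) = 2

Enumerate directed cycles and compute their means (weight / length). Sample:
  cycle 0 → 0: weight = 2, length = 1, mean = 2/1 ≈ 2.000
  cycle 1 → 1: weight = 2, length = 1, mean = 2/1 ≈ 2.000
  cycle 0 → 1 → 0: weight = 17, length = 2, mean = 17/2 ≈ 8.500
  cycle 1 → 0 → 1: weight = 17, length = 2, mean = 17/2 ≈ 8.500
Minimum mean = 2.000, attained e.g. along the cycle 0 → 0 with weight 2 and length 1. So λ(A) = 2/1 = 2.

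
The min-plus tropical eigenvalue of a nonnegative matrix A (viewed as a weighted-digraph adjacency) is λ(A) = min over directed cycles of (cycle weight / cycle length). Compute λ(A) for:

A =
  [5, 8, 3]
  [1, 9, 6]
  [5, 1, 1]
λ(A) = 1

Enumerate directed cycles and compute their means (weight / length). Sample:
  cycle 0 → 0: weight = 5, length = 1, mean = 5/1 ≈ 5.000
  cycle 1 → 1: weight = 9, length = 1, mean = 9/1 ≈ 9.000
  cycle 2 → 2: weight = 1, length = 1, mean = 1/1 ≈ 1.000
  cycle 0 → 1 → 0: weight = 9, length = 2, mean = 9/2 ≈ 4.500
  cycle 0 → 2 → 0: weight = 8, length = 2, mean = 8/2 ≈ 4.000
  cycle 1 → 0 → 1: weight = 9, length = 2, mean = 9/2 ≈ 4.500
Minimum mean = 1.000, attained e.g. along the cycle 2 → 2 with weight 1 and length 1. So λ(A) = 1/1 = 1.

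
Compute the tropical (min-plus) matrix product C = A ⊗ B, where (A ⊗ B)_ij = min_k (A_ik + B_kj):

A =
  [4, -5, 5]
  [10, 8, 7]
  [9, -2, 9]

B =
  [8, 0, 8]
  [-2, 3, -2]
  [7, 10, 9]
A ⊗ B =
  [-7, -2, -7]
  [6, 10, 6]
  [-4, 1, -4]

Apply the min-plus product entry-by-entry:
  C[0][0] = min over k of (A[0][0] + B[0][0] = 4 + 8 = 12, A[0][1] + B[1][0] = -5 + -2 = -7, A[0][2] + B[2][0] = 5 + 7 = 12) = -7 (attained at k = 1)
  C[0][1] = min over k of (A[0][0] + B[0][1] = 4 + 0 = 4, A[0][1] + B[1][1] = -5 + 3 = -2, A[0][2] + B[2][1] = 5 + 10 = 15) = -2 (attained at k = 1)
  C[0][2] = min over k of (A[0][0] + B[0][2] = 4 + 8 = 12, A[0][1] + B[1][2] = -5 + -2 = -7, A[0][2] + B[2][2] = 5 + 9 = 14) = -7 (attained at k = 1)
  C[1][0] = min over k of (A[1][0] + B[0][0] = 10 + 8 = 18, A[1][1] + B[1][0] = 8 + -2 = 6, A[1][2] + B[2][0] = 7 + 7 = 14) = 6 (attained at k = 1)
  C[1][1] = min over k of (A[1][0] + B[0][1] = 10 + 0 = 10, A[1][1] + B[1][1] = 8 + 3 = 11, A[1][2] + B[2][1] = 7 + 10 = 17) = 10 (attained at k = 0)
  C[1][2] = min over k of (A[1][0] + B[0][2] = 10 + 8 = 18, A[1][1] + B[1][2] = 8 + -2 = 6, A[1][2] + B[2][2] = 7 + 9 = 16) = 6 (attained at k = 1)
  C[2][0] = min over k of (A[2][0] + B[0][0] = 9 + 8 = 17, A[2][1] + B[1][0] = -2 + -2 = -4, A[2][2] + B[2][0] = 9 + 7 = 16) = -4 (attained at k = 1)
  C[2][1] = min over k of (A[2][0] + B[0][1] = 9 + 0 = 9, A[2][1] + B[1][1] = -2 + 3 = 1, A[2][2] + B[2][1] = 9 + 10 = 19) = 1 (attained at k = 1)
  C[2][2] = min over k of (A[2][0] + B[0][2] = 9 + 8 = 17, A[2][1] + B[1][2] = -2 + -2 = -4, A[2][2] + B[2][2] = 9 + 9 = 18) = -4 (attained at k = 1)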